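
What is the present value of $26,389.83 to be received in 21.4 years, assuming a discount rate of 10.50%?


Present value formula: PV = FV / (1 + r)^t
PV = $26,389.83 / (1 + 0.105)^21.4
PV = $26,389.83 / 8.47135243
PV = $3,115.18

PV = FV / (1 + r)^t = $3,115.18


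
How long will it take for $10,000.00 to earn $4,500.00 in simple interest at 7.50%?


Rearrange the simple interest formula for t:
I = P × r × t  ⇒  t = I / (P × r)
t = $4,500.00 / ($10,000.00 × 0.075)
t = 6

t = I/(P×r) = 6 years


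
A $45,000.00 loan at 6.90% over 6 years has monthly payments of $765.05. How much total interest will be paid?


Total paid over the life of the loan = PMT × n.
Total paid = $765.05 × 72 = $55,083.60
Total interest = total paid − principal = $55,083.60 − $45,000.00 = $10,083.60

Total interest = (PMT × n) - PV = $10,083.60


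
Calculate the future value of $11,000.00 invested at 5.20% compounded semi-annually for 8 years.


Compound interest formula: A = P(1 + r/n)^(nt)
A = $11,000.00 × (1 + 0.052/2)^(2 × 8)
Growth factor: (1 + 0.052/2)^16 = 1.507849
A = $11,000.00 × 1.507849
A = $16,586.34

A = P(1 + r/n)^(nt) = $16,586.34


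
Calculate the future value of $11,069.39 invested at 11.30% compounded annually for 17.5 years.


Compound interest formula: A = P(1 + r/n)^(nt)
A = $11,069.39 × (1 + 0.113/1)^(1 × 17.5)
Growth factor: (1 + 0.113/1)^17.5 = 6.511265
A = $11,069.39 × 6.511265
A = $72,075.73

A = P(1 + r/n)^(nt) = $72,075.73


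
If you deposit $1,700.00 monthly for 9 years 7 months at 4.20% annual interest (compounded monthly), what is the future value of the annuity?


Future value of an ordinary annuity: FV = PMT × ((1 + r)^n − 1) / r
Monthly rate r = 0.042/12 = 0.0035, n = 115
FV = $1,700.00 × ((1 + 0.042/12)^115 − 1) / (0.042/12)
FV = $1,700.00 × 141.288089
FV = $240,189.75

FV = PMT × ((1+r)^n - 1)/r = $240,189.75


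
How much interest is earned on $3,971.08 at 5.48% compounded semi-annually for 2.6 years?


Compound interest earned = final amount − principal.
A = P(1 + r/n)^(nt) = $3,971.08 × (1 + 0.0548/2)^(2 × 2.6) = $4,570.40
Interest = A − P = $4,570.40 − $3,971.08 = $599.32

Interest = A - P = $599.32


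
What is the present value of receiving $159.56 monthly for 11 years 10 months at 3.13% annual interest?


Present value of an ordinary annuity: PV = PMT × (1 − (1 + r)^(−n)) / r
Monthly rate r = 0.0313/12 ≈ 0.00260833, n = 142
PV = $159.56 × (1 − (1 + 0.0313/12)^(−142)) / (0.0313/12)
PV = $159.56 × 118.542124
PV = $18,914.58

PV = PMT × (1-(1+r)^(-n))/r = $18,914.58


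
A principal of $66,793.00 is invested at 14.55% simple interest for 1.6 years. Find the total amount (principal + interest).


Total amount formula: A = P(1 + rt) = P + P·r·t
Interest: I = P × r × t = $66,793.00 × 0.1455 × 1.6 = $15,549.41
A = P + I = $66,793.00 + $15,549.41 = $82,342.41

A = P + I = P(1 + rt) = $82,342.41


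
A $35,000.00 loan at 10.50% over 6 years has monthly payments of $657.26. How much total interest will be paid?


Total paid over the life of the loan = PMT × n.
Total paid = $657.26 × 72 = $47,322.72
Total interest = total paid − principal = $47,322.72 − $35,000.00 = $12,322.72

Total interest = (PMT × n) - PV = $12,322.72


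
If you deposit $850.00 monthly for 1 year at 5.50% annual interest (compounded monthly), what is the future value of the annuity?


Future value of an ordinary annuity: FV = PMT × ((1 + r)^n − 1) / r
Monthly rate r = 0.055/12 ≈ 0.00458333, n = 12
FV = $850.00 × ((1 + 0.055/12)^12 − 1) / (0.055/12)
FV = $850.00 × 12.307170
FV = $10,461.09

FV = PMT × ((1+r)^n - 1)/r = $10,461.09


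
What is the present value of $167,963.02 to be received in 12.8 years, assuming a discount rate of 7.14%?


Present value formula: PV = FV / (1 + r)^t
PV = $167,963.02 / (1 + 0.0714)^12.8
PV = $167,963.02 / 2.4175809
PV = $69,475.66

PV = FV / (1 + r)^t = $69,475.66


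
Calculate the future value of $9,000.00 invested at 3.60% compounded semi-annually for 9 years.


Compound interest formula: A = P(1 + r/n)^(nt)
A = $9,000.00 × (1 + 0.036/2)^(2 × 9)
Growth factor: (1 + 0.036/2)^18 = 1.378669
A = $9,000.00 × 1.378669
A = $12,408.02

A = P(1 + r/n)^(nt) = $12,408.02


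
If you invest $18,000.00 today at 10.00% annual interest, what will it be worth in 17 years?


Future value formula: FV = PV × (1 + r)^t
FV = $18,000.00 × (1 + 0.1)^17
FV = $18,000.00 × 5.0544703
FV = $90,980.47

FV = PV × (1 + r)^t = $90,980.47


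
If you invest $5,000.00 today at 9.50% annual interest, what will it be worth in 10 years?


Future value formula: FV = PV × (1 + r)^t
FV = $5,000.00 × (1 + 0.095)^10
FV = $5,000.00 × 2.478228
FV = $12,391.14

FV = PV × (1 + r)^t = $12,391.14


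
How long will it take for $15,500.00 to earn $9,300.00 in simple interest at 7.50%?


Rearrange the simple interest formula for t:
I = P × r × t  ⇒  t = I / (P × r)
t = $9,300.00 / ($15,500.00 × 0.075)
t = 8

t = I/(P×r) = 8 years


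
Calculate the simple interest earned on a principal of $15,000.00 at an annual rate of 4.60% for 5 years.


Simple interest formula: I = P × r × t
I = $15,000.00 × 0.046 × 5
I = $3,450.00

I = P × r × t = $3,450.00


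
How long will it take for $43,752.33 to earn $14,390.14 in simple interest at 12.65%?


Rearrange the simple interest formula for t:
I = P × r × t  ⇒  t = I / (P × r)
t = $14,390.14 / ($43,752.33 × 0.1265)
t = 2.6

t = I/(P×r) = 2.6 years


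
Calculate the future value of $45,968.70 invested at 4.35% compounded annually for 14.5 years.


Compound interest formula: A = P(1 + r/n)^(nt)
A = $45,968.70 × (1 + 0.0435/1)^(1 × 14.5)
Growth factor: (1 + 0.0435/1)^14.5 = 1.8541317
A = $45,968.70 × 1.8541317
A = $85,232.02

A = P(1 + r/n)^(nt) = $85,232.02


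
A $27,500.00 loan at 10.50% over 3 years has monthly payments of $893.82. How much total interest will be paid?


Total paid over the life of the loan = PMT × n.
Total paid = $893.82 × 36 = $32,177.52
Total interest = total paid − principal = $32,177.52 − $27,500.00 = $4,677.52

Total interest = (PMT × n) - PV = $4,677.52


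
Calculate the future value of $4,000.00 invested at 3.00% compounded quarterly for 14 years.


Compound interest formula: A = P(1 + r/n)^(nt)
A = $4,000.00 × (1 + 0.03/4)^(4 × 14)
Growth factor: (1 + 0.03/4)^56 = 1.519578
A = $4,000.00 × 1.519578
A = $6,078.31

A = P(1 + r/n)^(nt) = $6,078.31


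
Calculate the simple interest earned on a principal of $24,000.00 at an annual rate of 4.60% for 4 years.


Simple interest formula: I = P × r × t
I = $24,000.00 × 0.046 × 4
I = $4,416.00

I = P × r × t = $4,416.00


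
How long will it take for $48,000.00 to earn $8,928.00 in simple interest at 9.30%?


Rearrange the simple interest formula for t:
I = P × r × t  ⇒  t = I / (P × r)
t = $8,928.00 / ($48,000.00 × 0.093)
t = 2

t = I/(P×r) = 2 years


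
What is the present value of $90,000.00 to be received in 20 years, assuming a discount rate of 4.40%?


Present value formula: PV = FV / (1 + r)^t
PV = $90,000.00 / (1 + 0.044)^20
PV = $90,000.00 / 2.365974
PV = $38,039.30

PV = FV / (1 + r)^t = $38,039.30


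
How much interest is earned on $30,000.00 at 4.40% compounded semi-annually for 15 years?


Compound interest earned = final amount − principal.
A = P(1 + r/n)^(nt) = $30,000.00 × (1 + 0.044/2)^(2 × 15) = $57,629.93
Interest = A − P = $57,629.93 − $30,000.00 = $27,629.93

Interest = A - P = $27,629.93


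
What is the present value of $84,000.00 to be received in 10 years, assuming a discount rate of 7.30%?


Present value formula: PV = FV / (1 + r)^t
PV = $84,000.00 / (1 + 0.073)^10
PV = $84,000.00 / 2.0230062
PV = $41,522.36

PV = FV / (1 + r)^t = $41,522.36


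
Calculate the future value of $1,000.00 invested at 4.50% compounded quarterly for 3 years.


Compound interest formula: A = P(1 + r/n)^(nt)
A = $1,000.00 × (1 + 0.045/4)^(4 × 3)
Growth factor: (1 + 0.045/4)^12 = 1.143674
A = $1,000.00 × 1.143674
A = $1,143.67

A = P(1 + r/n)^(nt) = $1,143.67


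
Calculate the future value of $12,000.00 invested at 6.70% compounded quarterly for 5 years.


Compound interest formula: A = P(1 + r/n)^(nt)
A = $12,000.00 × (1 + 0.067/4)^(4 × 5)
Growth factor: (1 + 0.067/4)^20 = 1.394067
A = $12,000.00 × 1.394067
A = $16,728.80

A = P(1 + r/n)^(nt) = $16,728.80


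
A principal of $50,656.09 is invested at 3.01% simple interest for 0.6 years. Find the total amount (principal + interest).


Total amount formula: A = P(1 + rt) = P + P·r·t
Interest: I = P × r × t = $50,656.09 × 0.0301 × 0.6 = $914.85
A = P + I = $50,656.09 + $914.85 = $51,570.94

A = P + I = P(1 + rt) = $51,570.94


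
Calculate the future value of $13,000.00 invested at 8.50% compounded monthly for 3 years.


Compound interest formula: A = P(1 + r/n)^(nt)
A = $13,000.00 × (1 + 0.085/12)^(12 × 3)
Growth factor: (1 + 0.085/12)^36 = 1.289302
A = $13,000.00 × 1.289302
A = $16,760.93

A = P(1 + r/n)^(nt) = $16,760.93


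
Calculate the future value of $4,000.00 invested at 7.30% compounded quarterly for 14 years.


Compound interest formula: A = P(1 + r/n)^(nt)
A = $4,000.00 × (1 + 0.073/4)^(4 × 14)
Growth factor: (1 + 0.073/4)^56 = 2.7532614
A = $4,000.00 × 2.7532614
A = $11,013.05

A = P(1 + r/n)^(nt) = $11,013.05


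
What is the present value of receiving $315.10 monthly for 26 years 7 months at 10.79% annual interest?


Present value of an ordinary annuity: PV = PMT × (1 − (1 + r)^(−n)) / r
Monthly rate r = 0.1079/12 ≈ 0.00899167, n = 319
PV = $315.10 × (1 − (1 + 0.1079/12)^(−319)) / (0.1079/12)
PV = $315.10 × 104.816415
PV = $33,027.65

PV = PMT × (1-(1+r)^(-n))/r = $33,027.65


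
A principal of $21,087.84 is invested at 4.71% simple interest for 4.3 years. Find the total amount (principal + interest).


Total amount formula: A = P(1 + rt) = P + P·r·t
Interest: I = P × r × t = $21,087.84 × 0.0471 × 4.3 = $4,270.92
A = P + I = $21,087.84 + $4,270.92 = $25,358.76

A = P + I = P(1 + rt) = $25,358.76


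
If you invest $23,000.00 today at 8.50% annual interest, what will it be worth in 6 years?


Future value formula: FV = PV × (1 + r)^t
FV = $23,000.00 × (1 + 0.085)^6
FV = $23,000.00 × 1.6314675
FV = $37,523.75

FV = PV × (1 + r)^t = $37,523.75


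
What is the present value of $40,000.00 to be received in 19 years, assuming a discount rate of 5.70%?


Present value formula: PV = FV / (1 + r)^t
PV = $40,000.00 / (1 + 0.057)^19
PV = $40,000.00 / 2.866981
PV = $13,951.96

PV = FV / (1 + r)^t = $13,951.96


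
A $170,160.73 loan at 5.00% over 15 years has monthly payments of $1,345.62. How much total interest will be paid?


Total paid over the life of the loan = PMT × n.
Total paid = $1,345.62 × 180 = $242,211.60
Total interest = total paid − principal = $242,211.60 − $170,160.73 = $72,050.87

Total interest = (PMT × n) - PV = $72,050.87


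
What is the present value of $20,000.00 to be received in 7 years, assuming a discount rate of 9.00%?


Present value formula: PV = FV / (1 + r)^t
PV = $20,000.00 / (1 + 0.09)^7
PV = $20,000.00 / 1.82803912
PV = $10,940.68

PV = FV / (1 + r)^t = $10,940.68


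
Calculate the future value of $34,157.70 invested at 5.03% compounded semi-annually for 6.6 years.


Compound interest formula: A = P(1 + r/n)^(nt)
A = $34,157.70 × (1 + 0.0503/2)^(2 × 6.6)
Growth factor: (1 + 0.0503/2)^13.2 = 1.388014
A = $34,157.70 × 1.388014
A = $47,411.37

A = P(1 + r/n)^(nt) = $47,411.37


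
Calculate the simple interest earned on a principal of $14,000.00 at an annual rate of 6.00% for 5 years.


Simple interest formula: I = P × r × t
I = $14,000.00 × 0.06 × 5
I = $4,200.00

I = P × r × t = $4,200.00


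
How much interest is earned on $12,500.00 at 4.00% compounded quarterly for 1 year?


Compound interest earned = final amount − principal.
A = P(1 + r/n)^(nt) = $12,500.00 × (1 + 0.04/4)^(4 × 1) = $13,007.55
Interest = A − P = $13,007.55 − $12,500.00 = $507.55

Interest = A - P = $507.55


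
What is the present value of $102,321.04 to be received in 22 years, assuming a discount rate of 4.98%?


Present value formula: PV = FV / (1 + r)^t
PV = $102,321.04 / (1 + 0.0498)^22
PV = $102,321.04 / 2.913027
PV = $35,125.33

PV = FV / (1 + r)^t = $35,125.33


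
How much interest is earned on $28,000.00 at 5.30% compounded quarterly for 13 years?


Compound interest earned = final amount − principal.
A = P(1 + r/n)^(nt) = $28,000.00 × (1 + 0.053/4)^(4 × 13) = $55,516.47
Interest = A − P = $55,516.47 − $28,000.00 = $27,516.47

Interest = A - P = $27,516.47


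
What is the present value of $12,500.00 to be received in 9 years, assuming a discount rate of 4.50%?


Present value formula: PV = FV / (1 + r)^t
PV = $12,500.00 / (1 + 0.045)^9
PV = $12,500.00 / 1.486095
PV = $8,411.31

PV = FV / (1 + r)^t = $8,411.31


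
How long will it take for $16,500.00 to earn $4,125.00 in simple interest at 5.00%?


Rearrange the simple interest formula for t:
I = P × r × t  ⇒  t = I / (P × r)
t = $4,125.00 / ($16,500.00 × 0.05)
t = 5

t = I/(P×r) = 5 years


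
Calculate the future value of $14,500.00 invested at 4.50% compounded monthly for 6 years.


Compound interest formula: A = P(1 + r/n)^(nt)
A = $14,500.00 × (1 + 0.045/12)^(12 × 6)
Growth factor: (1 + 0.045/12)^72 = 1.309303
A = $14,500.00 × 1.309303
A = $18,984.89

A = P(1 + r/n)^(nt) = $18,984.89


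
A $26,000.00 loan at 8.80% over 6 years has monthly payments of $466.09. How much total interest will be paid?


Total paid over the life of the loan = PMT × n.
Total paid = $466.09 × 72 = $33,558.48
Total interest = total paid − principal = $33,558.48 − $26,000.00 = $7,558.48

Total interest = (PMT × n) - PV = $7,558.48


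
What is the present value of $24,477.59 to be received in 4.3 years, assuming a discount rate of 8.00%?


Present value formula: PV = FV / (1 + r)^t
PV = $24,477.59 / (1 + 0.08)^4.3
PV = $24,477.59 / 1.392266
PV = $17,581.12

PV = FV / (1 + r)^t = $17,581.12


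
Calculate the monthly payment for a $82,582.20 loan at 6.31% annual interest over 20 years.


Loan payment formula: PMT = PV × r / (1 − (1 + r)^(−n))
Monthly rate r = 0.0631/12 ≈ 0.00525833, n = 240 months
Denominator: 1 − (1 + 0.0631/12)^(−240) = 0.715975
PMT = $82,582.20 × (0.0631/12) / 0.715975
PMT = $606.51 per month

PMT = PV × r / (1-(1+r)^(-n)) = $606.51/month


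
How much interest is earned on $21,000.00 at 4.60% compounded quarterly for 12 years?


Compound interest earned = final amount − principal.
A = P(1 + r/n)^(nt) = $21,000.00 × (1 + 0.046/4)^(4 × 12) = $36,356.48
Interest = A − P = $36,356.48 − $21,000.00 = $15,356.48

Interest = A - P = $15,356.48


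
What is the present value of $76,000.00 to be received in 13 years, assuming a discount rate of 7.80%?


Present value formula: PV = FV / (1 + r)^t
PV = $76,000.00 / (1 + 0.078)^13
PV = $76,000.00 / 2.6548739
PV = $28,626.60

PV = FV / (1 + r)^t = $28,626.60


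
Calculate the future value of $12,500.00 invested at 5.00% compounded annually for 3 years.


Compound interest formula: A = P(1 + r/n)^(nt)
A = $12,500.00 × (1 + 0.05/1)^(1 × 3)
Growth factor: (1 + 0.05/1)^3 = 1.157625
A = $12,500.00 × 1.157625
A = $14,470.31

A = P(1 + r/n)^(nt) = $14,470.31


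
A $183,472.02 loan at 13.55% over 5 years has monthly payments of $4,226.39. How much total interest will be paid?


Total paid over the life of the loan = PMT × n.
Total paid = $4,226.39 × 60 = $253,583.40
Total interest = total paid − principal = $253,583.40 − $183,472.02 = $70,111.38

Total interest = (PMT × n) - PV = $70,111.38


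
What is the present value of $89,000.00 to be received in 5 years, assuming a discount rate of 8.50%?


Present value formula: PV = FV / (1 + r)^t
PV = $89,000.00 / (1 + 0.085)^5
PV = $89,000.00 / 1.5036567
PV = $59,189.04

PV = FV / (1 + r)^t = $59,189.04


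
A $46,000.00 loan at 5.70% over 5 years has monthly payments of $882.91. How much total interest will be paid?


Total paid over the life of the loan = PMT × n.
Total paid = $882.91 × 60 = $52,974.60
Total interest = total paid − principal = $52,974.60 − $46,000.00 = $6,974.60

Total interest = (PMT × n) - PV = $6,974.60


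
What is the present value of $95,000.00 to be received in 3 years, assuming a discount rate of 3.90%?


Present value formula: PV = FV / (1 + r)^t
PV = $95,000.00 / (1 + 0.039)^3
PV = $95,000.00 / 1.1216223
PV = $84,698.74

PV = FV / (1 + r)^t = $84,698.74


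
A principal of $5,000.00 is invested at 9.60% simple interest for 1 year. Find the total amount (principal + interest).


Total amount formula: A = P(1 + rt) = P + P·r·t
Interest: I = P × r × t = $5,000.00 × 0.096 × 1 = $480.00
A = P + I = $5,000.00 + $480.00 = $5,480.00

A = P + I = P(1 + rt) = $5,480.00


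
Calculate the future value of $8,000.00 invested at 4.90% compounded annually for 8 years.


Compound interest formula: A = P(1 + r/n)^(nt)
A = $8,000.00 × (1 + 0.049/1)^(1 × 8)
Growth factor: (1 + 0.049/1)^8 = 1.466236
A = $8,000.00 × 1.466236
A = $11,729.89

A = P(1 + r/n)^(nt) = $11,729.89


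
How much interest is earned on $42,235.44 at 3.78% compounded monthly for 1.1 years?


Compound interest earned = final amount − principal.
A = P(1 + r/n)^(nt) = $42,235.44 × (1 + 0.0378/12)^(12 × 1.1) = $44,025.73
Interest = A − P = $44,025.73 − $42,235.44 = $1,790.29

Interest = A - P = $1,790.29


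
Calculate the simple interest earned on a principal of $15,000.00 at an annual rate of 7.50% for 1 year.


Simple interest formula: I = P × r × t
I = $15,000.00 × 0.075 × 1
I = $1,125.00

I = P × r × t = $1,125.00


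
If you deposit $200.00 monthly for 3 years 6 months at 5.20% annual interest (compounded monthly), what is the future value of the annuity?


Future value of an ordinary annuity: FV = PMT × ((1 + r)^n − 1) / r
Monthly rate r = 0.052/12 ≈ 0.00433333, n = 42
FV = $200.00 × ((1 + 0.052/12)^42 − 1) / (0.052/12)
FV = $200.00 × 45.955985
FV = $9,191.20

FV = PMT × ((1+r)^n - 1)/r = $9,191.20


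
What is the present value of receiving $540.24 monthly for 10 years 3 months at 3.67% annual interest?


Present value of an ordinary annuity: PV = PMT × (1 − (1 + r)^(−n)) / r
Monthly rate r = 0.0367/12 ≈ 0.00305833, n = 123
PV = $540.24 × (1 − (1 + 0.0367/12)^(−123)) / (0.0367/12)
PV = $540.24 × 102.383743
PV = $55,311.79

PV = PMT × (1-(1+r)^(-n))/r = $55,311.79


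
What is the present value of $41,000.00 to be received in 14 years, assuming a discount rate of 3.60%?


Present value formula: PV = FV / (1 + r)^t
PV = $41,000.00 / (1 + 0.036)^14
PV = $41,000.00 / 1.640728
PV = $24,988.91

PV = FV / (1 + r)^t = $24,988.91


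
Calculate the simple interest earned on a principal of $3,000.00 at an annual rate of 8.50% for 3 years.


Simple interest formula: I = P × r × t
I = $3,000.00 × 0.085 × 3
I = $765.00

I = P × r × t = $765.00


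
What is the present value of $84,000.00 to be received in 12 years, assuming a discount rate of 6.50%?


Present value formula: PV = FV / (1 + r)^t
PV = $84,000.00 / (1 + 0.065)^12
PV = $84,000.00 / 2.129096
PV = $39,453.36

PV = FV / (1 + r)^t = $39,453.36


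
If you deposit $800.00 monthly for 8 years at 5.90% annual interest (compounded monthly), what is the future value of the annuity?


Future value of an ordinary annuity: FV = PMT × ((1 + r)^n − 1) / r
Monthly rate r = 0.059/12 ≈ 0.00491667, n = 96
FV = $800.00 × ((1 + 0.059/12)^96 − 1) / (0.059/12)
FV = $800.00 × 122.307313
FV = $97,845.85

FV = PMT × ((1+r)^n - 1)/r = $97,845.85


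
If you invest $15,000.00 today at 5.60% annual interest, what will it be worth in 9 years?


Future value formula: FV = PV × (1 + r)^t
FV = $15,000.00 × (1 + 0.056)^9
FV = $15,000.00 × 1.6329589
FV = $24,494.38

FV = PV × (1 + r)^t = $24,494.38


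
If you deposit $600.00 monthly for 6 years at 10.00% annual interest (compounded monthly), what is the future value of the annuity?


Future value of an ordinary annuity: FV = PMT × ((1 + r)^n − 1) / r
Monthly rate r = 0.1/12 ≈ 0.00833333, n = 72
FV = $600.00 × ((1 + 0.1/12)^72 − 1) / (0.1/12)
FV = $600.00 × 98.111314
FV = $58,866.79

FV = PMT × ((1+r)^n - 1)/r = $58,866.79


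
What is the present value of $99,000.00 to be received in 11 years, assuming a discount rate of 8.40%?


Present value formula: PV = FV / (1 + r)^t
PV = $99,000.00 / (1 + 0.084)^11
PV = $99,000.00 / 2.4284105
PV = $40,767.41

PV = FV / (1 + r)^t = $40,767.41


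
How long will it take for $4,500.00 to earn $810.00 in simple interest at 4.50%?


Rearrange the simple interest formula for t:
I = P × r × t  ⇒  t = I / (P × r)
t = $810.00 / ($4,500.00 × 0.045)
t = 4

t = I/(P×r) = 4 years


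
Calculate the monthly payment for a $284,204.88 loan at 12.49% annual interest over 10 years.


Loan payment formula: PMT = PV × r / (1 − (1 + r)^(−n))
Monthly rate r = 0.1249/12 ≈ 0.01040833, n = 120 months
Denominator: 1 − (1 + 0.1249/12)^(−120) = 0.711351
PMT = $284,204.88 × (0.1249/12) / 0.711351
PMT = $4,158.42 per month

PMT = PV × r / (1-(1+r)^(-n)) = $4,158.42/month


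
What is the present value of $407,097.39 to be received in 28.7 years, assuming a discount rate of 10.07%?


Present value formula: PV = FV / (1 + r)^t
PV = $407,097.39 / (1 + 0.1007)^28.7
PV = $407,097.39 / 15.699989
PV = $25,929.79

PV = FV / (1 + r)^t = $25,929.79


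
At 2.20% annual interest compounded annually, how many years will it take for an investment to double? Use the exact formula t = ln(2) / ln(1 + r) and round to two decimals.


Doubling condition: (1 + r)^t = 2
Take ln of both sides: t × ln(1 + r) = ln(2)
t = ln(2) / ln(1 + r)
t = 0.693147 / 0.021761
t = 31.85

t = ln(2) / ln(1 + r) = 31.85 years


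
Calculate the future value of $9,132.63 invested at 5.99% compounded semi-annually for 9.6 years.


Compound interest formula: A = P(1 + r/n)^(nt)
A = $9,132.63 × (1 + 0.0599/2)^(2 × 9.6)
Growth factor: (1 + 0.0599/2)^19.2 = 1.762260
A = $9,132.63 × 1.762260
A = $16,094.07

A = P(1 + r/n)^(nt) = $16,094.07


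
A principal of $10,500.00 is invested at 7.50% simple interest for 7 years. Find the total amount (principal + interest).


Total amount formula: A = P(1 + rt) = P + P·r·t
Interest: I = P × r × t = $10,500.00 × 0.075 × 7 = $5,512.50
A = P + I = $10,500.00 + $5,512.50 = $16,012.50

A = P + I = P(1 + rt) = $16,012.50


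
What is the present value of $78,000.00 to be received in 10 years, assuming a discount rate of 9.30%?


Present value formula: PV = FV / (1 + r)^t
PV = $78,000.00 / (1 + 0.093)^10
PV = $78,000.00 / 2.4333334
PV = $32,054.79

PV = FV / (1 + r)^t = $32,054.79


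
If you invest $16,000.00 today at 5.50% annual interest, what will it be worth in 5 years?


Future value formula: FV = PV × (1 + r)^t
FV = $16,000.00 × (1 + 0.055)^5
FV = $16,000.00 × 1.306960
FV = $20,911.36

FV = PV × (1 + r)^t = $20,911.36


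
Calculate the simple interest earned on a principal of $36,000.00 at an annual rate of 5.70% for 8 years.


Simple interest formula: I = P × r × t
I = $36,000.00 × 0.057 × 8
I = $16,416.00

I = P × r × t = $16,416.00


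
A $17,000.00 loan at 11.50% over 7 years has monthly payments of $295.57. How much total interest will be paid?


Total paid over the life of the loan = PMT × n.
Total paid = $295.57 × 84 = $24,827.88
Total interest = total paid − principal = $24,827.88 − $17,000.00 = $7,827.88

Total interest = (PMT × n) - PV = $7,827.88


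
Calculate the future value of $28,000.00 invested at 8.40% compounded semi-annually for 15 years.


Compound interest formula: A = P(1 + r/n)^(nt)
A = $28,000.00 × (1 + 0.084/2)^(2 × 15)
Growth factor: (1 + 0.084/2)^30 = 3.4358292
A = $28,000.00 × 3.4358292
A = $96,203.22

A = P(1 + r/n)^(nt) = $96,203.22


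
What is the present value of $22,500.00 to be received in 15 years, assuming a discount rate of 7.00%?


Present value formula: PV = FV / (1 + r)^t
PV = $22,500.00 / (1 + 0.07)^15
PV = $22,500.00 / 2.7590315
PV = $8,155.04

PV = FV / (1 + r)^t = $8,155.04


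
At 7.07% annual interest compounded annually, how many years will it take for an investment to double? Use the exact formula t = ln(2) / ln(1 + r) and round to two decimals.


Doubling condition: (1 + r)^t = 2
Take ln of both sides: t × ln(1 + r) = ln(2)
t = ln(2) / ln(1 + r)
t = 0.693147 / 0.068313
t = 10.15

t = ln(2) / ln(1 + r) = 10.15 years


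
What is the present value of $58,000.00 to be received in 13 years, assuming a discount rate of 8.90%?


Present value formula: PV = FV / (1 + r)^t
PV = $58,000.00 / (1 + 0.089)^13
PV = $58,000.00 / 3.029441
PV = $19,145.45

PV = FV / (1 + r)^t = $19,145.45


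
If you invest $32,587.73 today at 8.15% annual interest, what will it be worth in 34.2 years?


Future value formula: FV = PV × (1 + r)^t
FV = $32,587.73 × (1 + 0.0815)^34.2
FV = $32,587.73 × 14.578308
FV = $475,073.96

FV = PV × (1 + r)^t = $475,073.96


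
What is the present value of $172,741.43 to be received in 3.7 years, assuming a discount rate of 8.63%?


Present value formula: PV = FV / (1 + r)^t
PV = $172,741.43 / (1 + 0.0863)^3.7
PV = $172,741.43 / 1.3583578
PV = $127,169.31

PV = FV / (1 + r)^t = $127,169.31


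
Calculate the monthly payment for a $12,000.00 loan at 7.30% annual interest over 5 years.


Loan payment formula: PMT = PV × r / (1 − (1 + r)^(−n))
Monthly rate r = 0.073/12 ≈ 0.00608333, n = 60 months
Denominator: 1 − (1 + 0.073/12)^(−60) = 0.305035
PMT = $12,000.00 × (0.073/12) / 0.305035
PMT = $239.32 per month

PMT = PV × r / (1-(1+r)^(-n)) = $239.32/month


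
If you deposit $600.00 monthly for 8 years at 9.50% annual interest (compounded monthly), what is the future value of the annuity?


Future value of an ordinary annuity: FV = PMT × ((1 + r)^n − 1) / r
Monthly rate r = 0.095/12 ≈ 0.00791667, n = 96
FV = $600.00 × ((1 + 0.095/12)^96 − 1) / (0.095/12)
FV = $600.00 × 142.975186
FV = $85,785.11

FV = PMT × ((1+r)^n - 1)/r = $85,785.11


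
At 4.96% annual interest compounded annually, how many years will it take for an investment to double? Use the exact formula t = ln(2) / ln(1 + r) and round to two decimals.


Doubling condition: (1 + r)^t = 2
Take ln of both sides: t × ln(1 + r) = ln(2)
t = ln(2) / ln(1 + r)
t = 0.693147 / 0.048409
t = 14.32

t = ln(2) / ln(1 + r) = 14.32 years


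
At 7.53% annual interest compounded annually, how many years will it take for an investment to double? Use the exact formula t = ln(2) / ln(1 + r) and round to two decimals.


Doubling condition: (1 + r)^t = 2
Take ln of both sides: t × ln(1 + r) = ln(2)
t = ln(2) / ln(1 + r)
t = 0.693147 / 0.072600
t = 9.55

t = ln(2) / ln(1 + r) = 9.55 years


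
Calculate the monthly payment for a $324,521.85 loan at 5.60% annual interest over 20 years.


Loan payment formula: PMT = PV × r / (1 − (1 + r)^(−n))
Monthly rate r = 0.056/12 ≈ 0.00466667, n = 240 months
Denominator: 1 − (1 + 0.056/12)^(−240) = 0.672869
PMT = $324,521.85 × (0.056/12) / 0.672869
PMT = $2,250.71 per month

PMT = PV × r / (1-(1+r)^(-n)) = $2,250.71/month


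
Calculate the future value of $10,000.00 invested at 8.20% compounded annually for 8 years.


Compound interest formula: A = P(1 + r/n)^(nt)
A = $10,000.00 × (1 + 0.082/1)^(1 × 8)
Growth factor: (1 + 0.082/1)^8 = 1.878530
A = $10,000.00 × 1.878530
A = $18,785.30

A = P(1 + r/n)^(nt) = $18,785.30


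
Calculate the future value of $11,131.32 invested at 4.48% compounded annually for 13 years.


Compound interest formula: A = P(1 + r/n)^(nt)
A = $11,131.32 × (1 + 0.0448/1)^(1 × 13)
Growth factor: (1 + 0.0448/1)^13 = 1.767792
A = $11,131.32 × 1.767792
A = $19,677.86

A = P(1 + r/n)^(nt) = $19,677.86


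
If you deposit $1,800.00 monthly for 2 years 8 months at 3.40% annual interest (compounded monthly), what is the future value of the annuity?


Future value of an ordinary annuity: FV = PMT × ((1 + r)^n − 1) / r
Monthly rate r = 0.034/12 ≈ 0.00283333, n = 32
FV = $1,800.00 × ((1 + 0.034/12)^32 − 1) / (0.034/12)
FV = $1,800.00 × 33.445982
FV = $60,202.77

FV = PMT × ((1+r)^n - 1)/r = $60,202.77


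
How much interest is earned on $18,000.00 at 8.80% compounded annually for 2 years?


Compound interest earned = final amount − principal.
A = P(1 + r/n)^(nt) = $18,000.00 × (1 + 0.088/1)^(1 × 2) = $21,307.39
Interest = A − P = $21,307.39 − $18,000.00 = $3,307.39

Interest = A - P = $3,307.39


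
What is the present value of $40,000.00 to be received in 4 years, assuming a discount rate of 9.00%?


Present value formula: PV = FV / (1 + r)^t
PV = $40,000.00 / (1 + 0.09)^4
PV = $40,000.00 / 1.4115816
PV = $28,337.01

PV = FV / (1 + r)^t = $28,337.01


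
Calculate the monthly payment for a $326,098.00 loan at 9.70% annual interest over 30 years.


Loan payment formula: PMT = PV × r / (1 − (1 + r)^(−n))
Monthly rate r = 0.097/12 ≈ 0.00808333, n = 360 months
Denominator: 1 − (1 + 0.097/12)^(−360) = 0.944883
PMT = $326,098.00 × (0.097/12) / 0.944883
PMT = $2,789.72 per month

PMT = PV × r / (1-(1+r)^(-n)) = $2,789.72/month


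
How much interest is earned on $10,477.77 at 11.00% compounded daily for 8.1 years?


Compound interest earned = final amount − principal.
A = P(1 + r/n)^(nt) = $10,477.77 × (1 + 0.11/365)^(365 × 8.1) = $25,536.83
Interest = A − P = $25,536.83 − $10,477.77 = $15,059.06

Interest = A - P = $15,059.06


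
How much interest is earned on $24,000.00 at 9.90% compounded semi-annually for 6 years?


Compound interest earned = final amount − principal.
A = P(1 + r/n)^(nt) = $24,000.00 × (1 + 0.099/2)^(2 × 6) = $42,854.91
Interest = A − P = $42,854.91 − $24,000.00 = $18,854.91

Interest = A - P = $18,854.91


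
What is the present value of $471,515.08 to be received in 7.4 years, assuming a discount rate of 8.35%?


Present value formula: PV = FV / (1 + r)^t
PV = $471,515.08 / (1 + 0.0835)^7.4
PV = $471,515.08 / 1.8102309
PV = $260,472.34

PV = FV / (1 + r)^t = $260,472.34


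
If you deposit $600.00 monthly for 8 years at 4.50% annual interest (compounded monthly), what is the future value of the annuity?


Future value of an ordinary annuity: FV = PMT × ((1 + r)^n − 1) / r
Monthly rate r = 0.045/12 = 0.00375, n = 96
FV = $600.00 × ((1 + 0.045/12)^96 − 1) / (0.045/12)
FV = $600.00 × 115.297241
FV = $69,178.34

FV = PMT × ((1+r)^n - 1)/r = $69,178.34


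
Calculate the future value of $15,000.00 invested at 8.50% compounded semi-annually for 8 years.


Compound interest formula: A = P(1 + r/n)^(nt)
A = $15,000.00 × (1 + 0.085/2)^(2 × 8)
Growth factor: (1 + 0.085/2)^16 = 1.9463324
A = $15,000.00 × 1.9463324
A = $29,194.99

A = P(1 + r/n)^(nt) = $29,194.99


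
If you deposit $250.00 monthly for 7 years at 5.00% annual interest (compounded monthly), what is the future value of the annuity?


Future value of an ordinary annuity: FV = PMT × ((1 + r)^n − 1) / r
Monthly rate r = 0.05/12 ≈ 0.00416667, n = 84
FV = $250.00 × ((1 + 0.05/12)^84 − 1) / (0.05/12)
FV = $250.00 × 100.328653
FV = $25,082.16

FV = PMT × ((1+r)^n - 1)/r = $25,082.16


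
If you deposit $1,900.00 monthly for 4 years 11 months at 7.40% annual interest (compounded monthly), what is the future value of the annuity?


Future value of an ordinary annuity: FV = PMT × ((1 + r)^n − 1) / r
Monthly rate r = 0.074/12 ≈ 0.00616667, n = 59
FV = $1,900.00 × ((1 + 0.074/12)^59 − 1) / (0.074/12)
FV = $1,900.00 × 70.901802
FV = $134,713.42

FV = PMT × ((1+r)^n - 1)/r = $134,713.42


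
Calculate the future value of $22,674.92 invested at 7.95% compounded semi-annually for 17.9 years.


Compound interest formula: A = P(1 + r/n)^(nt)
A = $22,674.92 × (1 + 0.0795/2)^(2 × 17.9)
Growth factor: (1 + 0.0795/2)^35.8 = 4.0369713
A = $22,674.92 × 4.0369713
A = $91,538.00

A = P(1 + r/n)^(nt) = $91,538.00


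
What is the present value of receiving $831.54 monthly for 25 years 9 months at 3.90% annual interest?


Present value of an ordinary annuity: PV = PMT × (1 − (1 + r)^(−n)) / r
Monthly rate r = 0.039/12 = 0.00325, n = 309
PV = $831.54 × (1 − (1 + 0.039/12)^(−309)) / (0.039/12)
PV = $831.54 × 194.794996
PV = $161,979.83

PV = PMT × (1-(1+r)^(-n))/r = $161,979.83


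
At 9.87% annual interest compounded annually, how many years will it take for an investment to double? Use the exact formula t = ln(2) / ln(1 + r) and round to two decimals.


Doubling condition: (1 + r)^t = 2
Take ln of both sides: t × ln(1 + r) = ln(2)
t = ln(2) / ln(1 + r)
t = 0.693147 / 0.094128
t = 7.36

t = ln(2) / ln(1 + r) = 7.36 years


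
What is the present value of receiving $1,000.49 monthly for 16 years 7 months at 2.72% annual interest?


Present value of an ordinary annuity: PV = PMT × (1 − (1 + r)^(−n)) / r
Monthly rate r = 0.0272/12 ≈ 0.00226667, n = 199
PV = $1,000.49 × (1 − (1 + 0.0272/12)^(−199)) / (0.0272/12)
PV = $1,000.49 × 160.026360
PV = $160,104.77

PV = PMT × (1-(1+r)^(-n))/r = $160,104.77


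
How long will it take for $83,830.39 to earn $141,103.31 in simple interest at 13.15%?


Rearrange the simple interest formula for t:
I = P × r × t  ⇒  t = I / (P × r)
t = $141,103.31 / ($83,830.39 × 0.1315)
t = 12.8

t = I/(P×r) = 12.8 years


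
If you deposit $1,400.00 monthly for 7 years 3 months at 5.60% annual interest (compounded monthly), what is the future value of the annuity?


Future value of an ordinary annuity: FV = PMT × ((1 + r)^n − 1) / r
Monthly rate r = 0.056/12 ≈ 0.00466667, n = 87
FV = $1,400.00 × ((1 + 0.056/12)^87 − 1) / (0.056/12)
FV = $1,400.00 × 107.011258
FV = $149,815.76

FV = PMT × ((1+r)^n - 1)/r = $149,815.76


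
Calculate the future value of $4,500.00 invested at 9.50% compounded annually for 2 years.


Compound interest formula: A = P(1 + r/n)^(nt)
A = $4,500.00 × (1 + 0.095/1)^(1 × 2)
Growth factor: (1 + 0.095/1)^2 = 1.199025
A = $4,500.00 × 1.199025
A = $5,395.61

A = P(1 + r/n)^(nt) = $5,395.61


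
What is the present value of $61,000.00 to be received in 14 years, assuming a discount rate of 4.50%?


Present value formula: PV = FV / (1 + r)^t
PV = $61,000.00 / (1 + 0.045)^14
PV = $61,000.00 / 1.851945
PV = $32,938.34

PV = FV / (1 + r)^t = $32,938.34


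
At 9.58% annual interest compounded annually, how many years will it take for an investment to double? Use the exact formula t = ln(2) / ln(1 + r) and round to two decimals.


Doubling condition: (1 + r)^t = 2
Take ln of both sides: t × ln(1 + r) = ln(2)
t = ln(2) / ln(1 + r)
t = 0.693147 / 0.091485
t = 7.58

t = ln(2) / ln(1 + r) = 7.58 years


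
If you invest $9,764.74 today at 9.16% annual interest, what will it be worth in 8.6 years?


Future value formula: FV = PV × (1 + r)^t
FV = $9,764.74 × (1 + 0.0916)^8.6
FV = $9,764.74 × 2.124938
FV = $20,749.47

FV = PV × (1 + r)^t = $20,749.47


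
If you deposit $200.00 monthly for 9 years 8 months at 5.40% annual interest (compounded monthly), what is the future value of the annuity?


Future value of an ordinary annuity: FV = PMT × ((1 + r)^n − 1) / r
Monthly rate r = 0.054/12 = 0.0045, n = 116
FV = $200.00 × ((1 + 0.054/12)^116 − 1) / (0.054/12)
FV = $200.00 × 151.871700
FV = $30,374.34

FV = PMT × ((1+r)^n - 1)/r = $30,374.34


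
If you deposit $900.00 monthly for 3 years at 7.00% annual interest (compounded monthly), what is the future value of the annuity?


Future value of an ordinary annuity: FV = PMT × ((1 + r)^n − 1) / r
Monthly rate r = 0.07/12 ≈ 0.00583333, n = 36
FV = $900.00 × ((1 + 0.07/12)^36 − 1) / (0.07/12)
FV = $900.00 × 39.930101
FV = $35,937.09

FV = PMT × ((1+r)^n - 1)/r = $35,937.09


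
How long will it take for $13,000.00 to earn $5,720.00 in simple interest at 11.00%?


Rearrange the simple interest formula for t:
I = P × r × t  ⇒  t = I / (P × r)
t = $5,720.00 / ($13,000.00 × 0.11)
t = 4

t = I/(P×r) = 4 years


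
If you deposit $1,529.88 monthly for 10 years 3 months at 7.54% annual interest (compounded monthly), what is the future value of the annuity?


Future value of an ordinary annuity: FV = PMT × ((1 + r)^n − 1) / r
Monthly rate r = 0.0754/12 ≈ 0.00628333, n = 123
FV = $1,529.88 × ((1 + 0.0754/12)^123 − 1) / (0.0754/12)
FV = $1,529.88 × 184.726736
FV = $282,609.74

FV = PMT × ((1+r)^n - 1)/r = $282,609.74


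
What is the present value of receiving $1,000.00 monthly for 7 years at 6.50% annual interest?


Present value of an ordinary annuity: PV = PMT × (1 − (1 + r)^(−n)) / r
Monthly rate r = 0.065/12 ≈ 0.00541667, n = 84
PV = $1,000.00 × (1 − (1 + 0.065/12)^(−84)) / (0.065/12)
PV = $1,000.00 × 67.342623
PV = $67,342.62

PV = PMT × (1-(1+r)^(-n))/r = $67,342.62


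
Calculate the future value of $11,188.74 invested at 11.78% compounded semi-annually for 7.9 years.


Compound interest formula: A = P(1 + r/n)^(nt)
A = $11,188.74 × (1 + 0.1178/2)^(2 × 7.9)
Growth factor: (1 + 0.1178/2)^15.8 = 2.470064
A = $11,188.74 × 2.470064
A = $27,636.90

A = P(1 + r/n)^(nt) = $27,636.90


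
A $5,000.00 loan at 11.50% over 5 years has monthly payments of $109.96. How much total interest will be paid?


Total paid over the life of the loan = PMT × n.
Total paid = $109.96 × 60 = $6,597.60
Total interest = total paid − principal = $6,597.60 − $5,000.00 = $1,597.60

Total interest = (PMT × n) - PV = $1,597.60


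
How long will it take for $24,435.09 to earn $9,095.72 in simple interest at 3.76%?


Rearrange the simple interest formula for t:
I = P × r × t  ⇒  t = I / (P × r)
t = $9,095.72 / ($24,435.09 × 0.0376)
t = 9.9

t = I/(P×r) = 9.9 years


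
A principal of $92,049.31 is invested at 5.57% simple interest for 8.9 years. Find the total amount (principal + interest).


Total amount formula: A = P(1 + rt) = P + P·r·t
Interest: I = P × r × t = $92,049.31 × 0.0557 × 8.9 = $45,631.60
A = P + I = $92,049.31 + $45,631.60 = $137,680.91

A = P + I = P(1 + rt) = $137,680.91


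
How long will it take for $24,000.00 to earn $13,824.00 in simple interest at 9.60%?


Rearrange the simple interest formula for t:
I = P × r × t  ⇒  t = I / (P × r)
t = $13,824.00 / ($24,000.00 × 0.096)
t = 6

t = I/(P×r) = 6 years


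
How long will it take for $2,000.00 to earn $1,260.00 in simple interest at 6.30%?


Rearrange the simple interest formula for t:
I = P × r × t  ⇒  t = I / (P × r)
t = $1,260.00 / ($2,000.00 × 0.063)
t = 10

t = I/(P×r) = 10 years


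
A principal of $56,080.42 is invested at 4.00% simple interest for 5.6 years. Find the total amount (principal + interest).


Total amount formula: A = P(1 + rt) = P + P·r·t
Interest: I = P × r × t = $56,080.42 × 0.04 × 5.6 = $12,562.01
A = P + I = $56,080.42 + $12,562.01 = $68,642.43

A = P + I = P(1 + rt) = $68,642.43


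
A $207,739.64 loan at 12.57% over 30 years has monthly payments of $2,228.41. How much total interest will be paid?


Total paid over the life of the loan = PMT × n.
Total paid = $2,228.41 × 360 = $802,227.60
Total interest = total paid − principal = $802,227.60 − $207,739.64 = $594,487.96

Total interest = (PMT × n) - PV = $594,487.96


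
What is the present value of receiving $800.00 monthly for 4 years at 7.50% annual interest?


Present value of an ordinary annuity: PV = PMT × (1 − (1 + r)^(−n)) / r
Monthly rate r = 0.075/12 = 0.00625, n = 48
PV = $800.00 × (1 − (1 + 0.075/12)^(−48)) / (0.075/12)
PV = $800.00 × 41.358371
PV = $33,086.70

PV = PMT × (1-(1+r)^(-n))/r = $33,086.70
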